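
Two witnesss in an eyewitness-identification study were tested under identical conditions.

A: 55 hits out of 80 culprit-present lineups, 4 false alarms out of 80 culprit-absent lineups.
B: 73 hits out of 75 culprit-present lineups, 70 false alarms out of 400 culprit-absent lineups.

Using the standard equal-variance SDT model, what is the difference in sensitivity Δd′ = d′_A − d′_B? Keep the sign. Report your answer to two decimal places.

A: z(0.6875) = 0.489, z(0.0500) = -1.645, d' = 2.134
B: z(0.9733) = 1.932, z(0.1750) = -0.935, d' = 2.867
Δd' = d'_A − d'_B = 2.134 − 2.867 = -0.733
B has the higher sensitivity.

Δd′ = -0.73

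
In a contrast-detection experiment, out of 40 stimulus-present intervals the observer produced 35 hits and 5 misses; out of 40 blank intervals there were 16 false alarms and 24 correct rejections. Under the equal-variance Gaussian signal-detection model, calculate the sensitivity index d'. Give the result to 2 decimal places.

H = 35/40 = 0.8750
FA = 16/40 = 0.4000
z(H) = 1.150
z(FA) = -0.253
d' = z(H) − z(FA) = 1.150 − (-0.253) = 1.403

d' = 1.40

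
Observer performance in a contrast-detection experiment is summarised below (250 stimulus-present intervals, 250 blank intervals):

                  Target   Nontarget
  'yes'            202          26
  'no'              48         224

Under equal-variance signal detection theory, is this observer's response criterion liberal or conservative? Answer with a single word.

conservative

z(H) = 0.871, z(FA) = -1.259
c = −½·(z(H) + z(FA)) = 0.194
c > 0 → conservative criterion (biased toward responding “no”).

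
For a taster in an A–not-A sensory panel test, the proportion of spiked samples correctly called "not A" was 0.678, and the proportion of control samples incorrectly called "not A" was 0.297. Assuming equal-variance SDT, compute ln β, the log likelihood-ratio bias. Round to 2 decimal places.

z(0.678) = 0.462, z(0.297) = -0.533
ln β = −½·[z(H)² − z(FA)²] = −0.5 × (0.213 − 0.284) = 0.0355

ln β = 0.04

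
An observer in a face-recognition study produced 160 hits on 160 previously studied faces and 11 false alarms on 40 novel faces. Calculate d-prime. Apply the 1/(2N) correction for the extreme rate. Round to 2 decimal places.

d-prime = 3.33

The hit rate is 160/160 = 1, so apply the 1/(2N) correction: H → 1 − 1/(2·160) = 0.99687.
z(H) = z(0.99687) = 2.734
z(FA) = z(0.27500) = -0.598
d' = 2.734 − (-0.598) = 3.332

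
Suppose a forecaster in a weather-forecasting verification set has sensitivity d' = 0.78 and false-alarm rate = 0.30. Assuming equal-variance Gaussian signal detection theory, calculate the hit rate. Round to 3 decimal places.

z(false-alarm rate) = z(0.30) = -0.5244
z(H) = z(FA) + d' = -0.5244 + 0.78 = 0.2556
hit rate = Φ(0.2556) = 0.6009

hit rate = 0.601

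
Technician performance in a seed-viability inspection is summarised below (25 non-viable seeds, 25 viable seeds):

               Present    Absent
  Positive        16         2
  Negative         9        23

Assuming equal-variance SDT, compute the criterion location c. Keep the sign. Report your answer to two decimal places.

c = 0.52

H = 16/25 = 0.6400
FA = 2/25 = 0.0800
z(H) = z(0.6400) = 0.3585
z(FA) = z(0.0800) = -1.4051
c = −½·[z(H) + z(FA)] = −0.5 × (0.3585 + (-1.4051)) = 0.5233
c > 0: the technician has a conservative response bias.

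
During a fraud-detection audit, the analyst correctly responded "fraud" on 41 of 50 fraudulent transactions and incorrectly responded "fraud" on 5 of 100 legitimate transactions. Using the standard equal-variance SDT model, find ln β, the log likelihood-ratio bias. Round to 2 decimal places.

ln β = 0.93

H = 41/50 = 0.8200
FA = 5/100 = 0.0500
Φ⁻¹(H) = Φ⁻¹(0.8200) = 0.915
Φ⁻¹(FA) = Φ⁻¹(0.0500) = -1.645
ln β = −½·[z(H)² − z(FA)²] = −0.5 × (0.837 − 2.706) = 0.9345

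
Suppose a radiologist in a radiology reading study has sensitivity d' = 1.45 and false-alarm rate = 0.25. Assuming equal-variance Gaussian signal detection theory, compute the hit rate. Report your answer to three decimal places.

hit rate = 0.781

z(false-alarm rate) = z(0.25) = -0.6745
z(H) = z(FA) + d' = -0.6745 + 1.45 = 0.7755
hit rate = Φ(0.7755) = 0.7810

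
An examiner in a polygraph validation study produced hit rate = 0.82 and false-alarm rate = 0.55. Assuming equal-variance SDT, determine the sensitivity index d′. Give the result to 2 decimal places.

Φ⁻¹(0.82) = 0.9154, Φ⁻¹(0.55) = 0.1257
d' = z(H) − z(FA) = 0.9154 − 0.1257 = 0.7897

d′ = 0.79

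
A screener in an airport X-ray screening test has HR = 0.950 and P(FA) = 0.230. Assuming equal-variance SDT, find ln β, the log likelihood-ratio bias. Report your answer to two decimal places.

ln β = -1.08

z(0.950) = 1.645, z(0.230) = -0.739
ln β = −½·[z(H)² − z(FA)²] = −0.5 × (2.706 − 0.546) = -1.080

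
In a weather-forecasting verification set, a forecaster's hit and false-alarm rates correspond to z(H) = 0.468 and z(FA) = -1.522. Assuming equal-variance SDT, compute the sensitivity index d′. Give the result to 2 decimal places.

d′ = 1.99

d' = z(H) − z(FA) = 0.468 − (-1.522) = 1.990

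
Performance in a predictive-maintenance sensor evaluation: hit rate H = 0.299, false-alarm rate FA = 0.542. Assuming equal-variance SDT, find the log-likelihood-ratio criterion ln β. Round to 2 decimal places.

Φ⁻¹(H) = Φ⁻¹(0.299) = -0.527
Φ⁻¹(FA) = Φ⁻¹(0.542) = 0.105
ln β = −½·[z(H)² − z(FA)²] = −0.5 × (0.278 − 0.011) = -0.1335

ln β = -0.13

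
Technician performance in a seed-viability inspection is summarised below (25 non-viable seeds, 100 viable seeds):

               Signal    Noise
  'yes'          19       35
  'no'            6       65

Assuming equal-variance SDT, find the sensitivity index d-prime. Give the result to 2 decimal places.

H = 19/25 = 0.7600
FA = 35/100 = 0.3500
z(H) = 0.706
z(FA) = -0.385
d' = z(H) − z(FA) = 0.706 − (-0.385) = 1.091

d-prime = 1.09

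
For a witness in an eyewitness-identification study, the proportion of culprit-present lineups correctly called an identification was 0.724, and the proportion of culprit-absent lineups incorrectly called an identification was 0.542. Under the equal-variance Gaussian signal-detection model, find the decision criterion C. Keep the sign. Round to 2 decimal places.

C = -0.35

z(H) = 0.595
z(FA) = 0.105
c = −½·[z(H) + z(FA)] = −0.5 × (0.595 + 0.105) = -0.350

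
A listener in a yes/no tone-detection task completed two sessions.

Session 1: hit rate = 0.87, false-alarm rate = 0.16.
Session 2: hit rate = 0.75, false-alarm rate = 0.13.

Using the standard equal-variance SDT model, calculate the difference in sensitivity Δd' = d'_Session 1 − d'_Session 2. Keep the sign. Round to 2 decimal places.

Session 1: z(0.87) = 1.126, z(0.16) = -0.994, d' = 2.120
Session 2: z(0.75) = 0.674, z(0.13) = -1.126, d' = 1.800
Δd' = d'_Session 1 − d'_Session 2 = 2.120 − 1.800 = 0.320
Session 1 has the higher sensitivity.

Δd' = 0.32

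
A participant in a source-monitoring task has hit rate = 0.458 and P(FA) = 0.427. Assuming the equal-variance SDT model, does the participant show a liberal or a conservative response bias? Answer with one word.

z(H) = -0.105, z(FA) = -0.184
c = −½·(z(H) + z(FA)) = 0.1445
c > 0 → conservative criterion (biased toward responding “no”).

conservative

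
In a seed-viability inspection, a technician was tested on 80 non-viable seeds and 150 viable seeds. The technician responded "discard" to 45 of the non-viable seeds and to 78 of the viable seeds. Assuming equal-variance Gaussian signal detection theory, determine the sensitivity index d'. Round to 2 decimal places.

d' = 0.11

H = 45/80 = 0.5625
FA = 78/150 = 0.5200
z(0.5625) = 0.1573, z(0.5200) = 0.0502
d' = z(H) − z(FA) = 0.1573 − 0.0502 = 0.1071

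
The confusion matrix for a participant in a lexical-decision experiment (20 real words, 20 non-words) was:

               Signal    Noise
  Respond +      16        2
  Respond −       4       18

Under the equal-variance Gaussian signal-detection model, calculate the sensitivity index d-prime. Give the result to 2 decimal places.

H = 16/20 = 0.8000
FA = 2/20 = 0.1000
z(H) = 0.8416
z(FA) = -1.2816
d' = z(H) − z(FA) = 0.8416 − (-1.2816) = 2.1232

d-prime = 2.12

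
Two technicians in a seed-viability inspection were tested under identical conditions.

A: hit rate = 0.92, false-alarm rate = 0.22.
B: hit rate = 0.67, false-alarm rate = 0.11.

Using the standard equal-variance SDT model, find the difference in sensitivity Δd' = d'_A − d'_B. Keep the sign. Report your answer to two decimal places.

Δd' = 0.51

A: z(0.92) = 1.405, z(0.22) = -0.772, d' = 2.177
B: z(0.67) = 0.440, z(0.11) = -1.227, d' = 1.667
Δd' = d'_A − d'_B = 2.177 − 1.667 = 0.510
A has the higher sensitivity.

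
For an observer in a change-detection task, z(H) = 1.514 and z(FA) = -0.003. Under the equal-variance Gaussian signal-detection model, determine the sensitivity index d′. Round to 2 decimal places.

d′ = 1.52

d' = z(H) − z(FA) = 1.514 − (-0.003) = 1.517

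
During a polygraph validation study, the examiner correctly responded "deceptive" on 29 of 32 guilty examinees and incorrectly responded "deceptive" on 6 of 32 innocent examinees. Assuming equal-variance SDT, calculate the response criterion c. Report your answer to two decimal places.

H = 29/32 = 0.9062
FA = 6/32 = 0.1875
z(H) = z(0.9062) = 1.3177
z(FA) = z(0.1875) = -0.8871
c = −½·[z(H) + z(FA)] = −0.5 × (1.3177 + (-0.8871)) = -0.2153

c = -0.22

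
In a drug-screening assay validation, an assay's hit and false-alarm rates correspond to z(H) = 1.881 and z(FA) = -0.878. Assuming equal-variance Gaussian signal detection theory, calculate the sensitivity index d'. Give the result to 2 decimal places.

d' = 2.76

d' = z(H) − z(FA) = 1.881 − (-0.878) = 2.759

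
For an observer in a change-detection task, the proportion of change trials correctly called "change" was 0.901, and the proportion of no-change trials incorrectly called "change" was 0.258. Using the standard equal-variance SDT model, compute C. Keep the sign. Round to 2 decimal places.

C = -0.32

z(H) = 1.287
z(FA) = -0.650
c = −½·[z(H) + z(FA)] = −0.5 × (1.287 + (-0.650)) = -0.3185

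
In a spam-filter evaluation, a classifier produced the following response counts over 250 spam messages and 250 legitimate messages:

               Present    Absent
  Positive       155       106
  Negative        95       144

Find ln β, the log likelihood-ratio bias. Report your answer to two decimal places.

H = 155/250 = 0.6200
FA = 106/250 = 0.4240
z(H) = z(0.6200) = 0.305
z(FA) = z(0.4240) = -0.192
ln β = −½·[z(H)² − z(FA)²] = −0.5 × (0.093 − 0.037) = -0.028

ln β = -0.03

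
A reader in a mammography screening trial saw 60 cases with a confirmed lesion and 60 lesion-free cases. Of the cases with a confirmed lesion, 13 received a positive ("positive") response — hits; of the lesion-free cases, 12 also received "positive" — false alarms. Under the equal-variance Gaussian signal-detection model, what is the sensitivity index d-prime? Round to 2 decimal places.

H = 13/60 = 0.2167
FA = 12/60 = 0.2000
z(H) = -0.7834
z(FA) = -0.8416
d' = z(H) − z(FA) = -0.7834 − (-0.8416) = 0.0582

d-prime = 0.06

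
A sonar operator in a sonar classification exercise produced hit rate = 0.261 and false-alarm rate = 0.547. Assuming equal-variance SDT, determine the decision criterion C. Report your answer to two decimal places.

Φ⁻¹(H) = Φ⁻¹(0.261) = -0.640
Φ⁻¹(FA) = Φ⁻¹(0.547) = 0.118
c = −½·[z(H) + z(FA)] = −0.5 × (-0.640 + 0.118) = 0.261

C = 0.26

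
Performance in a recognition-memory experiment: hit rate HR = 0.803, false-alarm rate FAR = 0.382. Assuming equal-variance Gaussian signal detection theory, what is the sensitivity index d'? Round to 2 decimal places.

z(0.803) = 0.852, z(0.382) = -0.300
d' = z(H) − z(FA) = 0.852 − (-0.300) = 1.152

d' = 1.15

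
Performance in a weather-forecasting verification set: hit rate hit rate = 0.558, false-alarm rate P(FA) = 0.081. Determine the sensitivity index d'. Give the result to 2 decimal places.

d' = 1.54

z(0.558) = 0.146, z(0.081) = -1.398
d' = z(H) − z(FA) = 0.146 − (-1.398) = 1.544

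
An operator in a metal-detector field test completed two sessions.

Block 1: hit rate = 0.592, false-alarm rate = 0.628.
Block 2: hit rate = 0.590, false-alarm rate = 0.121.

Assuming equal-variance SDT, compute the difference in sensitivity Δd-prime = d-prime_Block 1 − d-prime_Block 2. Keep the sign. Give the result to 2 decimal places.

Δd-prime = -1.49

Block 1: z(0.592) = 0.233, z(0.628) = 0.327, d' = -0.094
Block 2: z(0.590) = 0.228, z(0.121) = -1.170, d' = 1.398
Δd' = d'_Block 1 − d'_Block 2 = -0.094 − 1.398 = -1.492
Block 2 has the higher sensitivity.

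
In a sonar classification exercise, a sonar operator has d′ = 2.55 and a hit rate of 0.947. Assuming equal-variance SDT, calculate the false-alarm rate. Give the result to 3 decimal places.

false-alarm rate = 0.175

z(hit rate) = z(0.947) = 1.6164
z(FA) = z(H) − d' = 1.6164 − 2.55 = -0.9336
false-alarm rate = Φ(-0.9336) = 0.1753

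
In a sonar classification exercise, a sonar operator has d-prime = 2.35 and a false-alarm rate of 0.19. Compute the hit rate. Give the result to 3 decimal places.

z(false-alarm rate) = z(0.19) = -0.8779
z(H) = z(FA) + d' = -0.8779 + 2.35 = 1.4721
hit rate = Φ(1.4721) = 0.9295

hit rate = 0.930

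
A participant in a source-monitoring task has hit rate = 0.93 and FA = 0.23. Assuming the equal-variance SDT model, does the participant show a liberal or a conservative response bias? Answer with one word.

liberal

z(H) = 1.476, z(FA) = -0.739
c = −½·(z(H) + z(FA)) = -0.3685
c < 0 → liberal criterion (biased toward responding “yes”).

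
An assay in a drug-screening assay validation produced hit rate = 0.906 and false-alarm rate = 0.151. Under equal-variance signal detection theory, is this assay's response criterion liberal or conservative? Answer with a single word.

z(H) = 1.317, z(FA) = -1.032
c = −½·(z(H) + z(FA)) = -0.1425
c < 0 → liberal criterion (biased toward responding “yes”).

liberal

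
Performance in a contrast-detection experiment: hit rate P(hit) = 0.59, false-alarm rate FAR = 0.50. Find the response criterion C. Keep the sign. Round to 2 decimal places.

C = -0.11

Φ⁻¹(H) = Φ⁻¹(0.59) = 0.228
Φ⁻¹(FA) = Φ⁻¹(0.50) = 0.000
c = −½·[z(H) + z(FA)] = −0.5 × (0.228 + 0.000) = -0.114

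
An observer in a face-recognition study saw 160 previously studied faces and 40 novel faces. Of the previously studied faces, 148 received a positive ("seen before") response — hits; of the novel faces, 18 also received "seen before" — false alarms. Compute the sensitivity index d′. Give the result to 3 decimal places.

d′ = 1.565

H = 148/160 = 0.9250
FA = 18/40 = 0.4500
z(0.9250) = 1.4395, z(0.4500) = -0.1257
d' = z(H) − z(FA) = 1.4395 − (-0.1257) = 1.5652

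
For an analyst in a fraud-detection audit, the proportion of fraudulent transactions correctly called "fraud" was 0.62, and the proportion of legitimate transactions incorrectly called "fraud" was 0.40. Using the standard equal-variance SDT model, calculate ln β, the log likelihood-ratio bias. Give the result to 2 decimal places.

z(H) = z(0.62) = 0.305
z(FA) = z(0.40) = -0.253
ln β = −½·[z(H)² − z(FA)²] = −0.5 × (0.093 − 0.064) = -0.0145

ln β = -0.01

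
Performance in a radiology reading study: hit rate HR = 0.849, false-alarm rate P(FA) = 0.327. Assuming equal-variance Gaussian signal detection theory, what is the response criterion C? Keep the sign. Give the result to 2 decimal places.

z(H) = z(0.849) = 1.032
z(FA) = z(0.327) = -0.448
c = −½·[z(H) + z(FA)] = −0.5 × (1.032 + (-0.448)) = -0.292
c < 0: the radiologist has a liberal response bias.

C = -0.29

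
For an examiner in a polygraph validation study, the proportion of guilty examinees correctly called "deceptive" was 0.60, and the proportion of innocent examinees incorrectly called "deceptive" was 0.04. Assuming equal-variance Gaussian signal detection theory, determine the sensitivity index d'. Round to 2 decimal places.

Φ⁻¹(H) = Φ⁻¹(0.60) = 0.253
Φ⁻¹(FA) = Φ⁻¹(0.04) = -1.751
d' = z(H) − z(FA) = 0.253 − (-1.751) = 2.004

d' = 2.00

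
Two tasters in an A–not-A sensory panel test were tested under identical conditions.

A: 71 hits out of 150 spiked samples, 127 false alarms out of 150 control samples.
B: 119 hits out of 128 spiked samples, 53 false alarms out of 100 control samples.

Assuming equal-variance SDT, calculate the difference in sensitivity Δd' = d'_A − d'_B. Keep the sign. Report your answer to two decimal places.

Δd' = -2.49

A: z(0.4733) = -0.067, z(0.8467) = 1.022, d' = -1.089
B: z(0.9297) = 1.474, z(0.5300) = 0.075, d' = 1.399
Δd' = d'_A − d'_B = -1.089 − 1.399 = -2.488
B has the higher sensitivity.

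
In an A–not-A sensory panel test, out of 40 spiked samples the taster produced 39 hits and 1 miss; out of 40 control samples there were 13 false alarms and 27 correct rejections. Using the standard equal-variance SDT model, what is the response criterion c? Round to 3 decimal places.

c = -0.753

H = 39/40 = 0.9750
FA = 13/40 = 0.3250
Φ⁻¹(H) = Φ⁻¹(0.9750) = 1.9600
Φ⁻¹(FA) = Φ⁻¹(0.3250) = -0.4538
c = −½·[z(H) + z(FA)] = −0.5 × (1.9600 + (-0.4538)) = -0.7531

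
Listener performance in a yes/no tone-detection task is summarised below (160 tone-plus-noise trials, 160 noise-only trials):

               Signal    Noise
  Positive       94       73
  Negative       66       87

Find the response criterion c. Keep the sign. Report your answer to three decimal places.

c = -0.056

H = 94/160 = 0.5875
FA = 73/160 = 0.4562
z(H) = z(0.5875) = 0.2211
z(FA) = z(0.4562) = -0.1100
c = −½·[z(H) + z(FA)] = −0.5 × (0.2211 + (-0.1100)) = -0.05555
c < 0: the listener has a liberal response bias.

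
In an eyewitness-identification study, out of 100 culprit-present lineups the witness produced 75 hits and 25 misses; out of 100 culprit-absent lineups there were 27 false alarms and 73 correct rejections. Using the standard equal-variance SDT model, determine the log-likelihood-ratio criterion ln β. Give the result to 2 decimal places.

ln β = -0.04

H = 75/100 = 0.7500
FA = 27/100 = 0.2700
z(0.7500) = 0.674, z(0.2700) = -0.613
ln β = −½·[z(H)² − z(FA)²] = −0.5 × (0.454 − 0.376) = -0.039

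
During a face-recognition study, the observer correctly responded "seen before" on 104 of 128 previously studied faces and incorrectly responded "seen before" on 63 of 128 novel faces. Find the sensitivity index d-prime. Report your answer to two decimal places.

d-prime = 0.91

H = 104/128 = 0.8125
FA = 63/128 = 0.4922
z(H) = z(0.8125) = 0.8871
z(FA) = z(0.4922) = -0.0196
d' = z(H) − z(FA) = 0.8871 − (-0.0196) = 0.9067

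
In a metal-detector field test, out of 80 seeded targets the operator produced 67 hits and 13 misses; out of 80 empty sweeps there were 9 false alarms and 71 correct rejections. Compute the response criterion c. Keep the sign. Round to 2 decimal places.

c = 0.11

H = 67/80 = 0.8375
FA = 9/80 = 0.1125
Φ⁻¹(H) = 0.984
Φ⁻¹(FA) = -1.213
c = −½·[z(H) + z(FA)] = −0.5 × (0.984 + (-1.213)) = 0.1145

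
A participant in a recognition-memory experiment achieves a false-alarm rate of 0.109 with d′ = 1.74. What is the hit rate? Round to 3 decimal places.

hit rate = 0.694

z(false-alarm rate) = z(0.109) = -1.2319
z(H) = z(FA) + d' = -1.2319 + 1.74 = 0.5081
hit rate = Φ(0.5081) = 0.6943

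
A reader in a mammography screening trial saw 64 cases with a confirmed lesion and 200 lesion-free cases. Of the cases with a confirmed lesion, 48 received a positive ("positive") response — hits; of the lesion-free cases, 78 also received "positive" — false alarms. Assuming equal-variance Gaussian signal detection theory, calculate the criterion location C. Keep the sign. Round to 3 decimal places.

H = 48/64 = 0.7500
FA = 78/200 = 0.3900
z(H) = z(0.7500) = 0.6745
z(FA) = z(0.3900) = -0.2793
c = −½·[z(H) + z(FA)] = −0.5 × (0.6745 + (-0.2793)) = -0.1976

C = -0.198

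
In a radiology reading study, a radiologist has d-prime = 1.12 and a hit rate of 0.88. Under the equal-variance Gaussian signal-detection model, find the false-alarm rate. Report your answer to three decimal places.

false-alarm rate = 0.522

z(hit rate) = z(0.88) = 1.1750
z(FA) = z(H) − d' = 1.1750 − 1.12 = 0.0550
false-alarm rate = Φ(0.0550) = 0.5219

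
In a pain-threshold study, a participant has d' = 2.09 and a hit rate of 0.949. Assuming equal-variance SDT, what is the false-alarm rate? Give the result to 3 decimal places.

z(hit rate) = z(0.949) = 1.6352
z(FA) = z(H) − d' = 1.6352 − 2.09 = -0.4548
false-alarm rate = Φ(-0.4548) = 0.3246

false-alarm rate = 0.325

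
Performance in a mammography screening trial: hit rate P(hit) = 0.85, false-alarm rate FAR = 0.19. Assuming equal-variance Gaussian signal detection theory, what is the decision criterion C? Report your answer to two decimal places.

Φ⁻¹(H) = 1.0364
Φ⁻¹(FA) = -0.8779
c = −½·[z(H) + z(FA)] = −0.5 × (1.0364 + (-0.8779)) = -0.07925
c < 0: the reader has a liberal response bias.

C = -0.08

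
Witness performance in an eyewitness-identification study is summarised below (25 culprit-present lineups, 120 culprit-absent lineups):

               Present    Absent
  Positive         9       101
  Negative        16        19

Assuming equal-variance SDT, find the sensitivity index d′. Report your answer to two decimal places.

H = 9/25 = 0.3600
FA = 101/120 = 0.8417
z(H) = z(0.3600) = -0.3585
z(FA) = z(0.8417) = 1.0015
d' = z(H) − z(FA) = -0.3585 − 1.0015 = -1.3600

d′ = -1.36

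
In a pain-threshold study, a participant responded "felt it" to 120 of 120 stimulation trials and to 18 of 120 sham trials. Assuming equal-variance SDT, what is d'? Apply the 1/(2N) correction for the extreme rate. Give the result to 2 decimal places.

d' = 3.67

The hit rate is 120/120 = 1, so apply the 1/(2N) correction: H → 1 − 1/(2·120) = 0.99583.
z(H) = z(0.99583) = 2.638
z(FA) = z(0.15000) = -1.036
d' = 2.638 − (-1.036) = 3.674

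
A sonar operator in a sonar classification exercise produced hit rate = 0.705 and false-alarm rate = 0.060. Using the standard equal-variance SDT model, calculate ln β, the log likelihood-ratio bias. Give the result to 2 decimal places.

z(H) = z(0.705) = 0.539
z(FA) = z(0.060) = -1.555
ln β = −½·[z(H)² − z(FA)²] = −0.5 × (0.291 − 2.418) = 1.0635

ln β = 1.06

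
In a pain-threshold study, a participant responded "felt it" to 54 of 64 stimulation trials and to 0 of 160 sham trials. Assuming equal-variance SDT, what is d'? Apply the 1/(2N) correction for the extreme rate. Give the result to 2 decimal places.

d' = 3.74

The false-alarm rate is 0/160 = 0, so apply the 1/(2N) correction: FA → 1/(2·160) = 0.00313.
z(H) = z(0.84375) = 1.010
z(FA) = z(0.00313) = -2.734
d' = 1.010 − (-2.734) = 3.744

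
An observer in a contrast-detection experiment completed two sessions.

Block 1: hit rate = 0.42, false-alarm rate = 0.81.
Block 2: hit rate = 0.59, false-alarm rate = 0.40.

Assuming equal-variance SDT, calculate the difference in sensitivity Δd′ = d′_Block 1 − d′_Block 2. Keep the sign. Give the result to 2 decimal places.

Δd′ = -1.56

Block 1: z(0.42) = -0.202, z(0.81) = 0.878, d' = -1.080
Block 2: z(0.59) = 0.228, z(0.40) = -0.253, d' = 0.481
Δd' = d'_Block 1 − d'_Block 2 = -1.080 − 0.481 = -1.561
Block 2 has the higher sensitivity.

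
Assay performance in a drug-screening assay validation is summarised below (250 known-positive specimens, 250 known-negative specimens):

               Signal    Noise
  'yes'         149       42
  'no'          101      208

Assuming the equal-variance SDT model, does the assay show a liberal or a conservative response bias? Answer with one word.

z(H) = 0.243, z(FA) = -0.962
c = −½·(z(H) + z(FA)) = 0.3595
c > 0 → conservative criterion (biased toward responding “no”).

conservative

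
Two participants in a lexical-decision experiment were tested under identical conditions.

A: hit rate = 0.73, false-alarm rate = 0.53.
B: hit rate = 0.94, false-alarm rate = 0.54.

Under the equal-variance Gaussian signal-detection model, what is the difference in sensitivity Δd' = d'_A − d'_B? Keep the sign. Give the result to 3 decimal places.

A: z(0.73) = 0.6128, z(0.53) = 0.0753, d' = 0.5375
B: z(0.94) = 1.5548, z(0.54) = 0.1004, d' = 1.4544
Δd' = d'_A − d'_B = 0.5375 − 1.4544 = -0.9169
B has the higher sensitivity.

Δd' = -0.917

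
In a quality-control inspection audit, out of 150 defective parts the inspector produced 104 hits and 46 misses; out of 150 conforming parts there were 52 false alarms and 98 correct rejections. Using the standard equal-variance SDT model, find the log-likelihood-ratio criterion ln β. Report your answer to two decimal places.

ln β = -0.05

H = 104/150 = 0.6933
FA = 52/150 = 0.3467
z(H) = z(0.6933) = 0.505
z(FA) = z(0.3467) = -0.394
ln β = −½·[z(H)² − z(FA)²] = −0.5 × (0.255 − 0.155) = -0.050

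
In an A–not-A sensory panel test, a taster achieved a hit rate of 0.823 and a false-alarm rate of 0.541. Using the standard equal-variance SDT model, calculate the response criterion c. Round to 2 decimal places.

z(H) = 0.9269
z(FA) = 0.1030
c = −½·[z(H) + z(FA)] = −0.5 × (0.9269 + 0.1030) = -0.51495
c < 0: the taster has a liberal response bias.

c = -0.51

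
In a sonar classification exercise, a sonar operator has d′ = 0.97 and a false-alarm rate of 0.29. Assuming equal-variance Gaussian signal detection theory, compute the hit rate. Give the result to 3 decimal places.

z(false-alarm rate) = z(0.29) = -0.5534
z(H) = z(FA) + d' = -0.5534 + 0.97 = 0.4166
hit rate = Φ(0.4166) = 0.6615

hit rate = 0.662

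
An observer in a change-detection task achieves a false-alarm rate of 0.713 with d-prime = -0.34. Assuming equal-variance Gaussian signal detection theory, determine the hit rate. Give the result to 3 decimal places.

z(false-alarm rate) = z(0.713) = 0.5622
z(H) = z(FA) + d' = 0.5622 + (-0.34) = 0.2222
hit rate = Φ(0.2222) = 0.5879

hit rate = 0.588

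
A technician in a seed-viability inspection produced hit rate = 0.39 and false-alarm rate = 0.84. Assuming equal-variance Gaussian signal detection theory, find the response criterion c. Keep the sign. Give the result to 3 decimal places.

Φ⁻¹(H) = Φ⁻¹(0.39) = -0.2793
Φ⁻¹(FA) = Φ⁻¹(0.84) = 0.9945
c = −½·[z(H) + z(FA)] = −0.5 × (-0.2793 + 0.9945) = -0.3576
c < 0: the technician has a liberal response bias.

c = -0.358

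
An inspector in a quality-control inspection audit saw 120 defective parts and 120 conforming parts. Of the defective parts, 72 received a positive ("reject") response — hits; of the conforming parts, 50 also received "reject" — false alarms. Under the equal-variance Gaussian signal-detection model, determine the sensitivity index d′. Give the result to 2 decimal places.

H = 72/120 = 0.6000
FA = 50/120 = 0.4167
z(0.6000) = 0.2533, z(0.4167) = -0.2103
d' = z(H) − z(FA) = 0.2533 − (-0.2103) = 0.4636

d′ = 0.46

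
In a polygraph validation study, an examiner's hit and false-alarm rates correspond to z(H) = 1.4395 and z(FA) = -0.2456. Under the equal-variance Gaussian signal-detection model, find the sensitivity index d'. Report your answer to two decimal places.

d' = 1.69

d' = z(H) − z(FA) = 1.4395 − (-0.2456) = 1.6851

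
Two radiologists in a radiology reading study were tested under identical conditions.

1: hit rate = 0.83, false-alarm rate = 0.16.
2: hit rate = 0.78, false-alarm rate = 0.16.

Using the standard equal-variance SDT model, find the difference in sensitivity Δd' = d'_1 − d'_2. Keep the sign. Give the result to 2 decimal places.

Δd' = 0.18

1: z(0.83) = 0.954, z(0.16) = -0.994, d' = 1.948
2: z(0.78) = 0.772, z(0.16) = -0.994, d' = 1.766
Δd' = d'_1 − d'_2 = 1.948 − 1.766 = 0.182
1 has the higher sensitivity.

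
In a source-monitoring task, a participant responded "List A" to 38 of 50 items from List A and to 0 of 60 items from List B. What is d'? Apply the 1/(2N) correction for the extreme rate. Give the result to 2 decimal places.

The false-alarm rate is 0/60 = 0, so apply the 1/(2N) correction: FA → 1/(2·60) = 0.00833.
z(H) = z(0.76000) = 0.706
z(FA) = z(0.00833) = -2.394
d' = 0.706 − (-2.394) = 3.100

d' = 3.10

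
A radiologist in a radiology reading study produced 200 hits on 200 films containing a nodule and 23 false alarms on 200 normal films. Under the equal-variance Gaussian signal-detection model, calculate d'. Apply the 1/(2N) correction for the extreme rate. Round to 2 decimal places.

The hit rate is 200/200 = 1, so apply the 1/(2N) correction: H → 1 − 1/(2·200) = 0.99750.
z(H) = z(0.99750) = 2.807
z(FA) = z(0.11500) = -1.200
d' = 2.807 − (-1.200) = 4.007

d' = 4.01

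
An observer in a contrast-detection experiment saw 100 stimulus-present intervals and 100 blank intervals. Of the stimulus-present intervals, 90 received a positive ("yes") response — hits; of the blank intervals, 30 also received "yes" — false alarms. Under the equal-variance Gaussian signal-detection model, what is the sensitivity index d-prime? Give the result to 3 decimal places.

H = 90/100 = 0.9000
FA = 30/100 = 0.3000
Φ⁻¹(H) = 1.2816
Φ⁻¹(FA) = -0.5244
d' = z(H) − z(FA) = 1.2816 − (-0.5244) = 1.8060

d-prime = 1.806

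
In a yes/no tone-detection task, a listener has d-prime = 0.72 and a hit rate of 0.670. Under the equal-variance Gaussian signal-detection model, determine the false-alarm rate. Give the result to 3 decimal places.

z(hit rate) = z(0.670) = 0.4399
z(FA) = z(H) − d' = 0.4399 − 0.72 = -0.2801
false-alarm rate = Φ(-0.2801) = 0.3897

false-alarm rate = 0.390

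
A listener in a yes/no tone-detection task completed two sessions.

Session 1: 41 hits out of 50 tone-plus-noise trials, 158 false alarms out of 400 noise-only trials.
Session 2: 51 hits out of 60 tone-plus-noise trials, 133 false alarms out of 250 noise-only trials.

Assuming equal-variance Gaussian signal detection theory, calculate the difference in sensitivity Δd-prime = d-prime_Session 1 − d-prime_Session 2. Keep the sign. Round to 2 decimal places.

Session 1: z(0.8200) = 0.915, z(0.3950) = -0.266, d' = 1.181
Session 2: z(0.8500) = 1.036, z(0.5320) = 0.080, d' = 0.956
Δd' = d'_Session 1 − d'_Session 2 = 1.181 − 0.956 = 0.225
Session 1 has the higher sensitivity.

Δd-prime = 0.23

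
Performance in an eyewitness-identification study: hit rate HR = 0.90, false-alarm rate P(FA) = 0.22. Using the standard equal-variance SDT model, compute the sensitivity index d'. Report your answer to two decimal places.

d' = 2.05

z(0.90) = 1.282, z(0.22) = -0.772
d' = z(H) − z(FA) = 1.282 − (-0.772) = 2.054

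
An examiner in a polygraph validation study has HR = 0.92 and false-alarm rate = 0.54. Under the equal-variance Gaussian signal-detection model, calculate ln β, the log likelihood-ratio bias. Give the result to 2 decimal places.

z(H) = 1.405
z(FA) = 0.100
ln β = −½·[z(H)² − z(FA)²] = −0.5 × (1.974 − 0.010) = -0.982

ln β = -0.98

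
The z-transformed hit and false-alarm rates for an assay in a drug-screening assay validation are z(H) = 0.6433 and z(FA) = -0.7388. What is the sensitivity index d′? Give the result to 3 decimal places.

d' = z(H) − z(FA) = 0.6433 − (-0.7388) = 1.3821

d′ = 1.382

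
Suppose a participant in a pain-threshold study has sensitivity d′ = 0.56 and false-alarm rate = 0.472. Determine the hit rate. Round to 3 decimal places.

z(false-alarm rate) = z(0.472) = -0.0702
z(H) = z(FA) + d' = -0.0702 + 0.56 = 0.4898
hit rate = Φ(0.4898) = 0.6879

hit rate = 0.688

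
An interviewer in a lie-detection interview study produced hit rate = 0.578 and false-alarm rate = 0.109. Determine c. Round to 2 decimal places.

c = 0.52

Φ⁻¹(H) = 0.1968
Φ⁻¹(FA) = -1.2319
c = −½·[z(H) + z(FA)] = −0.5 × (0.1968 + (-1.2319)) = 0.51755
c > 0: the interviewer has a conservative response bias.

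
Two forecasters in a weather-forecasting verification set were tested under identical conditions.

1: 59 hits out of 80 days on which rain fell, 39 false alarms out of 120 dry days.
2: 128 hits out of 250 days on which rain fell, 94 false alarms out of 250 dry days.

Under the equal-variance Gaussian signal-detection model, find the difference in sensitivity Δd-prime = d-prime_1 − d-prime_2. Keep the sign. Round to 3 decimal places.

1: z(0.7375) = 0.6357, z(0.3250) = -0.4538, d' = 1.0895
2: z(0.5120) = 0.0301, z(0.3760) = -0.3160, d' = 0.3461
Δd' = d'_1 − d'_2 = 1.0895 − 0.3461 = 0.7434
1 has the higher sensitivity.

Δd-prime = 0.743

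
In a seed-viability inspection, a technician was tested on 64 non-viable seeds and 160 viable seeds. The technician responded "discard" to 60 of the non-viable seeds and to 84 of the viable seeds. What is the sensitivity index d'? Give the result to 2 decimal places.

H = 60/64 = 0.9375
FA = 84/160 = 0.5250
Φ⁻¹(H) = Φ⁻¹(0.9375) = 1.534
Φ⁻¹(FA) = Φ⁻¹(0.5250) = 0.063
d' = z(H) − z(FA) = 1.534 − 0.063 = 1.471

d' = 1.47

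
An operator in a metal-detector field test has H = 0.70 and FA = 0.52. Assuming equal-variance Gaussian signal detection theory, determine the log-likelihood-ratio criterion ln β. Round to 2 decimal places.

ln β = -0.14

z(0.70) = 0.524, z(0.52) = 0.050
ln β = −½·[z(H)² − z(FA)²] = −0.5 × (0.275 − 0.003) = -0.136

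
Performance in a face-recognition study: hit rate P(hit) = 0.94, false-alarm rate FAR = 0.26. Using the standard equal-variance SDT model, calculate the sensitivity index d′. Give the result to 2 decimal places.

z(H) = 1.5548
z(FA) = -0.6433
d' = z(H) − z(FA) = 1.5548 − (-0.6433) = 2.1981

d′ = 2.20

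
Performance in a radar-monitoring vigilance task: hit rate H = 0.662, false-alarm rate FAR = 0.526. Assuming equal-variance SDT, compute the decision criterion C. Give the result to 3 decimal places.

C = -0.242

z(H) = 0.4179
z(FA) = 0.0652
c = −½·[z(H) + z(FA)] = −0.5 × (0.4179 + 0.0652) = -0.24155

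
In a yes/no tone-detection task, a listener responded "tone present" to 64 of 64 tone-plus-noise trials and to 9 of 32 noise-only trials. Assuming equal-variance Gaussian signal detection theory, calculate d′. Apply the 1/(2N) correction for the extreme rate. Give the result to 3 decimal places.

The hit rate is 64/64 = 1, so apply the 1/(2N) correction: H → 1 − 1/(2·64) = 0.99219.
z(H) = z(0.99219) = 2.4177
z(FA) = z(0.28125) = -0.5791
d' = 2.4177 − (-0.5791) = 2.9968

d′ = 2.997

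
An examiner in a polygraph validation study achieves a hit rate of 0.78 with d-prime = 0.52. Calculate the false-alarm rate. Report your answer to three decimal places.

false-alarm rate = 0.600

z(hit rate) = z(0.78) = 0.7722
z(FA) = z(H) − d' = 0.7722 − 0.52 = 0.2522
false-alarm rate = Φ(0.2522) = 0.5996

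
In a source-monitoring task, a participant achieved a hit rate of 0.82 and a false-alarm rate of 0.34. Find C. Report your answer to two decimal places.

C = -0.25

Φ⁻¹(H) = Φ⁻¹(0.82) = 0.9154
Φ⁻¹(FA) = Φ⁻¹(0.34) = -0.4125
c = −½·[z(H) + z(FA)] = −0.5 × (0.9154 + (-0.4125)) = -0.25145
c < 0: the participant has a liberal response bias.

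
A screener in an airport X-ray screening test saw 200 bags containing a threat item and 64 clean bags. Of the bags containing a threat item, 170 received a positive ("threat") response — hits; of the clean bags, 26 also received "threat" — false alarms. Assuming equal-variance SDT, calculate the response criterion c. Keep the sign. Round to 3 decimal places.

H = 170/200 = 0.8500
FA = 26/64 = 0.4062
z(0.8500) = 1.0364, z(0.4062) = -0.2373
c = −½·[z(H) + z(FA)] = −0.5 × (1.0364 + (-0.2373)) = -0.39955
c < 0: the screener has a liberal response bias.

c = -0.400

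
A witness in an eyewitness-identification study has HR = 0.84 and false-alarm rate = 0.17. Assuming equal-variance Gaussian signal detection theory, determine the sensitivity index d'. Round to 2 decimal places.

d' = 1.95

z(H) = 0.9945
z(FA) = -0.9542
d' = z(H) − z(FA) = 0.9945 − (-0.9542) = 1.9487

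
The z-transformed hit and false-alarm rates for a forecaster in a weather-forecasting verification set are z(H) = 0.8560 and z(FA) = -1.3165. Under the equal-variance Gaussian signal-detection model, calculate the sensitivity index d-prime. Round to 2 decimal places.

d-prime = 2.17

d' = z(H) − z(FA) = 0.8560 − (-1.3165) = 2.1725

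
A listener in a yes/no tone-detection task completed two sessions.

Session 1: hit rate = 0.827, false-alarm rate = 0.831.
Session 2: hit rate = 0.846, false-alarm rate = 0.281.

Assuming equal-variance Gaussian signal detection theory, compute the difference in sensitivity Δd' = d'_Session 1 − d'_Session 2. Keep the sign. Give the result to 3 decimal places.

Session 1: z(0.827) = 0.9424, z(0.831) = 0.9581, d' = -0.0157
Session 2: z(0.846) = 1.0194, z(0.281) = -0.5799, d' = 1.5993
Δd' = d'_Session 1 − d'_Session 2 = -0.0157 − 1.5993 = -1.6150
Session 2 has the higher sensitivity.

Δd' = -1.615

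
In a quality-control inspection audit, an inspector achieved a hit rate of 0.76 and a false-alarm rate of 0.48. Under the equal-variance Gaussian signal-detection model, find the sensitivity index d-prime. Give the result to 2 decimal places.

d-prime = 0.76

z(H) = 0.7063
z(FA) = -0.0502
d' = z(H) − z(FA) = 0.7063 − (-0.0502) = 0.7565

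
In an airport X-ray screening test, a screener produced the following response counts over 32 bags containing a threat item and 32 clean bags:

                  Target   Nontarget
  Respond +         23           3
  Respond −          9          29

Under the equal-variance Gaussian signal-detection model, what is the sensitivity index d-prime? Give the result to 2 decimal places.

H = 23/32 = 0.7188
FA = 3/32 = 0.0938
Φ⁻¹(H) = Φ⁻¹(0.7188) = 0.5793
Φ⁻¹(FA) = Φ⁻¹(0.0938) = -1.3177
d' = z(H) − z(FA) = 0.5793 − (-1.3177) = 1.8970

d-prime = 1.90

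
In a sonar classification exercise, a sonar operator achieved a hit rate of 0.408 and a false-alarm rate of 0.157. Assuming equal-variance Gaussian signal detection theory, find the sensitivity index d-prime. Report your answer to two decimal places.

z(H) = z(0.408) = -0.2327
z(FA) = z(0.157) = -1.0069
d' = z(H) − z(FA) = -0.2327 − (-1.0069) = 0.7742

d-prime = 0.77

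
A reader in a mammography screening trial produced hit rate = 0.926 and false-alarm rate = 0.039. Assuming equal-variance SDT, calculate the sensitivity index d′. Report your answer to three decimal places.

d′ = 3.209

z(H) = 1.4466
z(FA) = -1.7624
d' = z(H) − z(FA) = 1.4466 − (-1.7624) = 3.2090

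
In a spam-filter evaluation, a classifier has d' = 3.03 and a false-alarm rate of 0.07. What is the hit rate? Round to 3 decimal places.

hit rate = 0.940

z(false-alarm rate) = z(0.07) = -1.4758
z(H) = z(FA) + d' = -1.4758 + 3.03 = 1.5542
hit rate = Φ(1.5542) = 0.9399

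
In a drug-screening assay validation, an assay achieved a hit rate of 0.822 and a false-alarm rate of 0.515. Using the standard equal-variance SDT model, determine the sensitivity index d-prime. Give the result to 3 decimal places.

Φ⁻¹(H) = Φ⁻¹(0.822) = 0.9230
Φ⁻¹(FA) = Φ⁻¹(0.515) = 0.0376
d' = z(H) − z(FA) = 0.9230 − 0.0376 = 0.8854

d-prime = 0.885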